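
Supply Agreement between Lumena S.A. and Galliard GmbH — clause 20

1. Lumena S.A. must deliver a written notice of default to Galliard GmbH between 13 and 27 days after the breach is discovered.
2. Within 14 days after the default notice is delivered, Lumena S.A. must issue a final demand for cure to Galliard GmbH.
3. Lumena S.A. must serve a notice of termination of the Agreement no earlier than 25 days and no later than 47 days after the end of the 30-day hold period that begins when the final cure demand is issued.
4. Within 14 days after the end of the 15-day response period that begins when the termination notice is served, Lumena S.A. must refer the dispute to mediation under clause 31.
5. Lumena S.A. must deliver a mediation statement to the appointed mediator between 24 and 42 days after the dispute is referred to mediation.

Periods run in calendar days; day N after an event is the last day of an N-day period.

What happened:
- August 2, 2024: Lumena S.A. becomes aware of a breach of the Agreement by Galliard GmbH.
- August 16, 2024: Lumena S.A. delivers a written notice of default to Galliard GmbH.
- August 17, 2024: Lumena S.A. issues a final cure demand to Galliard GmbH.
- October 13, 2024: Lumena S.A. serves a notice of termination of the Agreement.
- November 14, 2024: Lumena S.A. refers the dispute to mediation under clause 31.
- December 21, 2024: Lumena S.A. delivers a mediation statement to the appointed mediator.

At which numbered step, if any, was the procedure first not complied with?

Step 1 — 13 and 27 days from August 2, 2024 (when the breach is discovered) are August 15, 2024 and August 29, 2024 respectively; done August 16, 2024, which is between those dates.
Step 2 — counting 14 days from August 16, 2024 (when the default notice is delivered) gives a deadline of August 30, 2024; completed August 17, 2024, before the deadline.
Step 3 — 25 and 47 days from September 16, 2024 (end of the 30-day hold period, which began when the final cure demand is issued on August 17, 2024) are October 11, 2024 and November 2, 2024 respectively; October 13, 2024 falls inside that range.
Step 4 — counting 14 days from October 28, 2024 (end of the 15-day response period, which began when the termination notice is served on October 13, 2024) gives a deadline of November 11, 2024; November 14, 2024 misses that deadline by 3 days.

Step 4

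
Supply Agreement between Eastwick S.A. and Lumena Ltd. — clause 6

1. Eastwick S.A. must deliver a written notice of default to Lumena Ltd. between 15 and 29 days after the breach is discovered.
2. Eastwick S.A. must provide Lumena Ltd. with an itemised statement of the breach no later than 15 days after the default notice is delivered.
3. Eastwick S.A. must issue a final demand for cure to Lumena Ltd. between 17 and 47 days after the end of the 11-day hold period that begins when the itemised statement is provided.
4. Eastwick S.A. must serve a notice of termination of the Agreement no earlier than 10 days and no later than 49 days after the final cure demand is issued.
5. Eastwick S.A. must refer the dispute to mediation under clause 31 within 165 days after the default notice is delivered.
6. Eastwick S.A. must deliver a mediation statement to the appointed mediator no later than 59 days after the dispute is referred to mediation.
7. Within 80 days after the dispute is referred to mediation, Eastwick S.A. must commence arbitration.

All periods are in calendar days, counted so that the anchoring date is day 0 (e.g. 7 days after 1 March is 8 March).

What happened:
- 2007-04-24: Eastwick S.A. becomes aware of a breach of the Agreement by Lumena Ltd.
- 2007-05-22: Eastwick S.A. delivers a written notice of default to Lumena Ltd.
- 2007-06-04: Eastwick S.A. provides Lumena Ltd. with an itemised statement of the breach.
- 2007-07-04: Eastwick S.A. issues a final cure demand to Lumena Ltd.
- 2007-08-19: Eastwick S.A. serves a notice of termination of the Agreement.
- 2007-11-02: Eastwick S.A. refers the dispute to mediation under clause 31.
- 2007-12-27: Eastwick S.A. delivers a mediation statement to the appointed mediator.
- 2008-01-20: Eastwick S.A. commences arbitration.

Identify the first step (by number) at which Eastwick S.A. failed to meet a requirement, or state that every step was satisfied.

(1) the permitted window runs from 2007-04-24 + 15 = 2007-05-09 to 2007-04-24 + 29 = 2007-05-23; done 2007-05-22, which is between those dates.
(2) due by 2007-05-22 + 15 days = 2007-06-06; done 2007-06-04 — timely.
(3) the permitted window runs from 2007-06-15 + 17 = 2007-07-02 to 2007-06-15 + 47 = 2007-08-01; done 2007-07-04, which is between those dates.
(4) the permitted window runs from 2007-07-04 + 10 = 2007-07-14 to 2007-07-04 + 49 = 2007-08-22; 2007-08-19 falls inside that range.
(5) due by 2007-05-22 + 165 days = 2007-11-03; 2007-11-02 is within that limit.
(6) due by 2007-11-02 + 59 days = 2007-12-31; completed 2007-12-27, before the deadline.
(7) due by 2007-11-02 + 80 days = 2008-01-21; completed 2008-01-20, before the deadline.

None — every step was satisfied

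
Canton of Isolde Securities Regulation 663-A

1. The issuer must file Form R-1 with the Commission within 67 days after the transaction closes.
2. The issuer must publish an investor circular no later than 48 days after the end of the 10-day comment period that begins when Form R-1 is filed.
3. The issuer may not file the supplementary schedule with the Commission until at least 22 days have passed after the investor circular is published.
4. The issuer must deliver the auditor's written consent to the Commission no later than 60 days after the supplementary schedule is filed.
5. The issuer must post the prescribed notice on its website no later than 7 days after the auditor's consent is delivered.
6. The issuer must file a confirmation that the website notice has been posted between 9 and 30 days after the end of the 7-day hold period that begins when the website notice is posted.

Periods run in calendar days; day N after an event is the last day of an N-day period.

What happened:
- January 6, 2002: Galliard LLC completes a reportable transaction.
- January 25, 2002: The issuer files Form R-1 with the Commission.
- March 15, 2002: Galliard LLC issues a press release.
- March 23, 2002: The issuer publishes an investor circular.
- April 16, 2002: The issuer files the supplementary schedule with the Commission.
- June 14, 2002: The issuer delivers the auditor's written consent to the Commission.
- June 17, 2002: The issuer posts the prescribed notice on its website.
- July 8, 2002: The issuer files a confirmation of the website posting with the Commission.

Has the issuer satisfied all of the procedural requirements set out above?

Yes

Step 1 — counting 67 days from January 6, 2002 (when the transaction closes) gives a deadline of March 14, 2002; January 25, 2002 is within that limit.
Step 2 — counting 48 days from February 4, 2002 (end of the 10-day comment period, which began when Form R-1 is filed on January 25, 2002) gives a deadline of March 24, 2002; March 23, 2002 is within that limit.
Step 3 — must wait 22 days from March 23, 2002 (when the investor circular is published), so not before April 14, 2002; done April 16, 2002 — permitted.
Step 4 — counting 60 days from April 16, 2002 (when the supplementary schedule is filed) gives a deadline of June 15, 2002; completed June 14, 2002, before the deadline.
Step 5 — counting 7 days from June 14, 2002 (when the auditor's consent is delivered) gives a deadline of June 21, 2002; done June 17, 2002 — timely.
Step 6 — 9 and 30 days from June 24, 2002 (end of the 7-day hold period, which began when the website notice is posted on June 17, 2002) are July 3, 2002 and July 24, 2002 respectively; done July 8, 2002, which is between those dates.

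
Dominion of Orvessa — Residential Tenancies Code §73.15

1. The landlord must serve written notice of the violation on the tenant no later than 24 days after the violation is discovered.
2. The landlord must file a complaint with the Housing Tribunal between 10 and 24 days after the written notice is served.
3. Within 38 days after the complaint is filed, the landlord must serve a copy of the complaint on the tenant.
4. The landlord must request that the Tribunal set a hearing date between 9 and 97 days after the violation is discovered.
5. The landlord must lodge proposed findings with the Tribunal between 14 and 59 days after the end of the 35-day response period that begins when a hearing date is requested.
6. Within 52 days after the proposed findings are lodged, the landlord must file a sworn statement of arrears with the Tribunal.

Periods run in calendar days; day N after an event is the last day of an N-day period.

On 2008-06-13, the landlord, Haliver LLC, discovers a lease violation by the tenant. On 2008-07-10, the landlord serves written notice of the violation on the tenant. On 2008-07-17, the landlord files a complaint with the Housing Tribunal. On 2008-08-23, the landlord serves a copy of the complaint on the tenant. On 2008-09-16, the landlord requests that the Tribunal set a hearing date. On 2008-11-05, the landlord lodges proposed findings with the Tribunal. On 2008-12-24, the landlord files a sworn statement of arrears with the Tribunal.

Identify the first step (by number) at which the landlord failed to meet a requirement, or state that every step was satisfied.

Step 1

Step 1: 24 days after 2008-06-13 (when the violation is discovered) is 2008-07-07; 2008-07-10 misses that deadline by 3 days.
The procedure was therefore not followed at step 1.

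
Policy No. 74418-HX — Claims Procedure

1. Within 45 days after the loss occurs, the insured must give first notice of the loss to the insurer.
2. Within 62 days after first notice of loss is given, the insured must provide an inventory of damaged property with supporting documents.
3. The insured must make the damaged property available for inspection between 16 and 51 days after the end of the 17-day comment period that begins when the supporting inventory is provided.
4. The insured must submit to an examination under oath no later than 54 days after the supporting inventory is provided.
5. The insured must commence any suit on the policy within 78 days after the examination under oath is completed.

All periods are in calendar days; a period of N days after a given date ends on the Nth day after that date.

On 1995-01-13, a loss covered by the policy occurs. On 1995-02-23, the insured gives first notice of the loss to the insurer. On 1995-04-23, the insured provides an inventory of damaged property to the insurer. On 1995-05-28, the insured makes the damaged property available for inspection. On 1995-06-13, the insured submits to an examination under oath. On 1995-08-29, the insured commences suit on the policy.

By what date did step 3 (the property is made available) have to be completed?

The supporting inventory is provided on 1995-04-23; the 17-day comment period therefore ends 1995-05-10, and step 3 runs from that date. The window is 16–51 days after 1995-05-10; it closes on 1995-06-30.

1995-06-30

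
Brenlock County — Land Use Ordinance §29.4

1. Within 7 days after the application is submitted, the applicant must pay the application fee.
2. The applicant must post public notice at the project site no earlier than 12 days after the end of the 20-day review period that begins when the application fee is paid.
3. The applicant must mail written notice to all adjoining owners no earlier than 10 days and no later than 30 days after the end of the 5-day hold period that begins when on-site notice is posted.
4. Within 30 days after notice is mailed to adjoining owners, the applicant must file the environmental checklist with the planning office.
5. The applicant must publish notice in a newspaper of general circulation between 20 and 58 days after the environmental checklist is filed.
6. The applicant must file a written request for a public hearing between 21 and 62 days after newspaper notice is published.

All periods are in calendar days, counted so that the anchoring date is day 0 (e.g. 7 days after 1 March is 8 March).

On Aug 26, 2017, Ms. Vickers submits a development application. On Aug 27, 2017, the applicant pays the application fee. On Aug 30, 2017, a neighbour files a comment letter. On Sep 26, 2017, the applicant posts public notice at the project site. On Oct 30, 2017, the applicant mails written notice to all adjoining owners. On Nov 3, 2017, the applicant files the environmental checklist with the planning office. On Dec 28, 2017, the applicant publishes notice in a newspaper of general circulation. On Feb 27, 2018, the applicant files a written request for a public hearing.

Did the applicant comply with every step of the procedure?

Step 1 — counting 7 days from Aug 26, 2017 (when the application is submitted) gives a deadline of Sep 2, 2017; done Aug 27, 2017 — timely.
Step 2 — must wait 12 days from Sep 16, 2017 (end of the 20-day review period, which began when the application fee is paid on Aug 27, 2017), so not before Sep 28, 2017; done Sep 26, 2017 — 2 days too early.
The analysis stops there.

No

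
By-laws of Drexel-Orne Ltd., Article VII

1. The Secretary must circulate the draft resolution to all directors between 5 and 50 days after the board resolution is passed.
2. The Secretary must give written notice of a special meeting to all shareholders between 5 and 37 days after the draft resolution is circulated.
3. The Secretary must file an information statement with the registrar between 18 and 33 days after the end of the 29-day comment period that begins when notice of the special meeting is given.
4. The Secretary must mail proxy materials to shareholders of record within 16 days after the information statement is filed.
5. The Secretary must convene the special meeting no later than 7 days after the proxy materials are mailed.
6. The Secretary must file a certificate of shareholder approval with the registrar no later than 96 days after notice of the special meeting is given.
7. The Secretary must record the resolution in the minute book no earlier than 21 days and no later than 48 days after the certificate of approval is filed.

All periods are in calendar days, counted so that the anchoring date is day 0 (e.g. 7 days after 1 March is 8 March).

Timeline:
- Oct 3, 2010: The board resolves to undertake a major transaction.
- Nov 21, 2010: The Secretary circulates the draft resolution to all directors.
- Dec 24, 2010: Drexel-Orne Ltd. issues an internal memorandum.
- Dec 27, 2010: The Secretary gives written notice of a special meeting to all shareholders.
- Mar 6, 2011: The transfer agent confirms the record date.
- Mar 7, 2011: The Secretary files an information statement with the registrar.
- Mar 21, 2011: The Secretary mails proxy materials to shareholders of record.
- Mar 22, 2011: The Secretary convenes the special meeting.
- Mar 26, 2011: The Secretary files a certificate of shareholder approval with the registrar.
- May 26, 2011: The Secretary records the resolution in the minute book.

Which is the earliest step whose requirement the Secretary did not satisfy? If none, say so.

Step 1 — 5 and 50 days from Oct 3, 2010 (when the board resolution is passed) are Oct 8, 2010 and Nov 22, 2010 respectively; done Nov 21, 2010, which is between those dates.
Step 2 — 5 and 37 days from Nov 21, 2010 (when the draft resolution is circulated) are Nov 26, 2010 and Dec 28, 2010 respectively; done Dec 27, 2010 — within the window.
Step 3 — 18 and 33 days from Jan 25, 2011 (end of the 29-day comment period, which began when notice of the special meeting is given on Dec 27, 2010) are Feb 12, 2011 and Feb 27, 2011 respectively; Mar 7, 2011 is 8 days past the end of the window.
The analysis stops there.

Step 3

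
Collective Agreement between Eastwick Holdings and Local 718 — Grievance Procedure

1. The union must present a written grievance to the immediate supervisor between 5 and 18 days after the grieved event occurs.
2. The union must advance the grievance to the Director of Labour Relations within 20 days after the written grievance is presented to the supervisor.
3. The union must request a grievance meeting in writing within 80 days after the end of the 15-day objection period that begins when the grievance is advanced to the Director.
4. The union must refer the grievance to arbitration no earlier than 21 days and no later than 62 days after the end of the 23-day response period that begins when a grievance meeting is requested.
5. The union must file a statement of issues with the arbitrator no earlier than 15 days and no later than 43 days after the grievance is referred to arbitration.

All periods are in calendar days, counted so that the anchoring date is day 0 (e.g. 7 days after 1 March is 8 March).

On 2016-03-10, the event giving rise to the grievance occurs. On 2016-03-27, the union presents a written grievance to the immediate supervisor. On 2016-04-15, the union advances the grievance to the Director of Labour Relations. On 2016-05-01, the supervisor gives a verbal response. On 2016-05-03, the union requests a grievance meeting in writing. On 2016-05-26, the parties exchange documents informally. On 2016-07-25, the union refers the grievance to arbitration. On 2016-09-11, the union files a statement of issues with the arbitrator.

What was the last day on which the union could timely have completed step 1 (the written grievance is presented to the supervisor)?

2016-03-28

Step 1 runs from 2016-03-10, when the grieved event occurs. The window is 5–18 days after 2016-03-10; it closes on 2016-03-28.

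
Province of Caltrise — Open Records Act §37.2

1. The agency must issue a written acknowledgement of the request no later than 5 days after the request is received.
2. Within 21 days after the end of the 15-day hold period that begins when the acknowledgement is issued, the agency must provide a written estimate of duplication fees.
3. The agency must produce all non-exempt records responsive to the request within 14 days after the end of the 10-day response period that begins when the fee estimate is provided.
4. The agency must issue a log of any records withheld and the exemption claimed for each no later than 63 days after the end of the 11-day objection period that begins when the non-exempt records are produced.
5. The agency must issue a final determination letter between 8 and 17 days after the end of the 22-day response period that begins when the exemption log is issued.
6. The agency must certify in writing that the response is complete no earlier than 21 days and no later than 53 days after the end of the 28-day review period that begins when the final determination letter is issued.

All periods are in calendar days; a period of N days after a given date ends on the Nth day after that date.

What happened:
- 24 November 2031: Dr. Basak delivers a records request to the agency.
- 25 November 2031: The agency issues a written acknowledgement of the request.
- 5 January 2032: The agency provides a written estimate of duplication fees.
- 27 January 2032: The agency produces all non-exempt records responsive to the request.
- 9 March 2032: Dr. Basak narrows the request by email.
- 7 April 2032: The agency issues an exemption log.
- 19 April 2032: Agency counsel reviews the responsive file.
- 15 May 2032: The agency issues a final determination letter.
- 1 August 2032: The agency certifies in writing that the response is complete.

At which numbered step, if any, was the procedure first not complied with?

Step 1: 5 days after 24 November 2031 (when the request is received) is 29 November 2031; done 25 November 2031 — timely.
Step 2: 21 days after 10 December 2031 (end of the 15-day hold period, which began when the acknowledgement is issued on 25 November 2031) is 31 December 2031; not done until 5 January 2032, 5 days after the deadline.

Step 2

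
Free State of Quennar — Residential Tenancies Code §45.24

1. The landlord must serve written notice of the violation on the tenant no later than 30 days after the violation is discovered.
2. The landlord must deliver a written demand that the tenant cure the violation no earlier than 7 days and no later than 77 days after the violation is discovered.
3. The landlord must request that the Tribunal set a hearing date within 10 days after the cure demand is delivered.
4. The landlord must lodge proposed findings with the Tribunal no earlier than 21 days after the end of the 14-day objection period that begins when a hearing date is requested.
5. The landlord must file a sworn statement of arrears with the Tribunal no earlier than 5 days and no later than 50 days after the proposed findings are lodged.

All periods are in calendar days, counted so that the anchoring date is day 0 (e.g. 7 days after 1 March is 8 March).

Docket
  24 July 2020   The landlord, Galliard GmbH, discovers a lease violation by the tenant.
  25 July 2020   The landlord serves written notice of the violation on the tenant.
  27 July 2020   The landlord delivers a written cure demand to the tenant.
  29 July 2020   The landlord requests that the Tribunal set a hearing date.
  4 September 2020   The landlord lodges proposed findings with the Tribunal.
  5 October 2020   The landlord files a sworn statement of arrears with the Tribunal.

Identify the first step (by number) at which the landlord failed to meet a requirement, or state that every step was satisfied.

Step 2

Step 1 — counting 30 days from 24 July 2020 (when the violation is discovered) gives a deadline of 23 August 2020; completed 25 July 2020, before the deadline.
Step 2 — 7 and 77 days from 24 July 2020 (when the violation is discovered) are 31 July 2020 and 9 October 2020 respectively; 27 July 2020 is 4 days too early.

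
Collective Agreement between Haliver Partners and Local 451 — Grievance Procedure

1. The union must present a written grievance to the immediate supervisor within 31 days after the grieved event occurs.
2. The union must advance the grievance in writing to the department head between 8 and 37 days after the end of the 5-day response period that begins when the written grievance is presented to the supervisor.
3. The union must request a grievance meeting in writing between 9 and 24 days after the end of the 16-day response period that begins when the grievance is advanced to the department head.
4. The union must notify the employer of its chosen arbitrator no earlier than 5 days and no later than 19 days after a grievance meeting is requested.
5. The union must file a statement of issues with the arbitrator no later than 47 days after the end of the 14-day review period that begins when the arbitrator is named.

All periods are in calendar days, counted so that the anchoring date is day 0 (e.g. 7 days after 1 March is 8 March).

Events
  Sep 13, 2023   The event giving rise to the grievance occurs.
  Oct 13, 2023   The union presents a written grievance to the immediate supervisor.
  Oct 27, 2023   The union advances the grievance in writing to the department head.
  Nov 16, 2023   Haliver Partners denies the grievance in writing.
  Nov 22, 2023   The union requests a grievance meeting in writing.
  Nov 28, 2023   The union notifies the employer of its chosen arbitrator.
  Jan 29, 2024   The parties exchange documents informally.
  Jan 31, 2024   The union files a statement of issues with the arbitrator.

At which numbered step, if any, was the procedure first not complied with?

Step 5

Step 1: 31 days after Sep 13, 2023 (when the grieved event occurs) is Oct 14, 2023; completed Oct 13, 2023, before the deadline.
Step 2: the window is 8–37 days after Oct 18, 2023 (end of the 5-day response period, which began when the written grievance is presented to the supervisor on Oct 13, 2023), so Oct 26, 2023 through Nov 24, 2023; Oct 27, 2023 falls inside that range.
Step 3: the window is 9–24 days after Nov 12, 2023 (end of the 16-day response period, which began when the grievance is advanced to the department head on Oct 27, 2023), so Nov 21, 2023 through Dec 6, 2023; done Nov 22, 2023 — within the window.
Step 4: the window is 5–19 days after Nov 22, 2023 (when a grievance meeting is requested), so Nov 27, 2023 through Dec 11, 2023; Nov 28, 2023 falls inside that range.
Step 5: 47 days after Dec 12, 2023 (end of the 14-day review period, which began when the arbitrator is named on Nov 28, 2023) is Jan 28, 2024; Jan 31, 2024 misses that deadline by 3 days.
No need to go further; step 5 was not satisfied.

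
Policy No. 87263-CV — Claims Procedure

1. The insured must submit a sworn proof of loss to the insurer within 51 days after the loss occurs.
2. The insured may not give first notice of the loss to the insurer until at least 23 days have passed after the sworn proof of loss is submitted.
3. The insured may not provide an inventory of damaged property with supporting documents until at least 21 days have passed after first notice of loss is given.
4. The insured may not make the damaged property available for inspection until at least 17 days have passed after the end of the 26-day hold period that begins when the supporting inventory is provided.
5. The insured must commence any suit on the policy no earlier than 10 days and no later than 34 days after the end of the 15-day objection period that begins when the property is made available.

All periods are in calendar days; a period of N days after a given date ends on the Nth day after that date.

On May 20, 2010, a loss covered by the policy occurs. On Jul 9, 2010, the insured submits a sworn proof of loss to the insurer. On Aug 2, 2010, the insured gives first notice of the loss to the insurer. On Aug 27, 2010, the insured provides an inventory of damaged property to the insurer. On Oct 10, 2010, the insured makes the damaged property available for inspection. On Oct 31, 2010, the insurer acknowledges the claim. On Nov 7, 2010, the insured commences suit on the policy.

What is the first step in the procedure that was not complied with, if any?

None — every step was satisfied

Step 1 — counting 51 days from May 20, 2010 (when the loss occurs) gives a deadline of Jul 10, 2010; Jul 9, 2010 is within that limit.
Step 2 — must wait 23 days from Jul 9, 2010 (when the sworn proof of loss is submitted), so not before Aug 1, 2010; done Aug 2, 2010 — permitted.
Step 3 — must wait 21 days from Aug 2, 2010 (when first notice of loss is given), so not before Aug 23, 2010; done Aug 27, 2010, after the minimum wait.
Step 4 — must wait 17 days from Sep 22, 2010 (end of the 26-day hold period, which began when the supporting inventory is provided on Aug 27, 2010), so not before Oct 9, 2010; Oct 10, 2010 is on or after that date.
Step 5 — 10 and 34 days from Oct 25, 2010 (end of the 15-day objection period, which began when the property is made available on Oct 10, 2010) are Nov 4, 2010 and Nov 28, 2010 respectively; done Nov 7, 2010 — within the window.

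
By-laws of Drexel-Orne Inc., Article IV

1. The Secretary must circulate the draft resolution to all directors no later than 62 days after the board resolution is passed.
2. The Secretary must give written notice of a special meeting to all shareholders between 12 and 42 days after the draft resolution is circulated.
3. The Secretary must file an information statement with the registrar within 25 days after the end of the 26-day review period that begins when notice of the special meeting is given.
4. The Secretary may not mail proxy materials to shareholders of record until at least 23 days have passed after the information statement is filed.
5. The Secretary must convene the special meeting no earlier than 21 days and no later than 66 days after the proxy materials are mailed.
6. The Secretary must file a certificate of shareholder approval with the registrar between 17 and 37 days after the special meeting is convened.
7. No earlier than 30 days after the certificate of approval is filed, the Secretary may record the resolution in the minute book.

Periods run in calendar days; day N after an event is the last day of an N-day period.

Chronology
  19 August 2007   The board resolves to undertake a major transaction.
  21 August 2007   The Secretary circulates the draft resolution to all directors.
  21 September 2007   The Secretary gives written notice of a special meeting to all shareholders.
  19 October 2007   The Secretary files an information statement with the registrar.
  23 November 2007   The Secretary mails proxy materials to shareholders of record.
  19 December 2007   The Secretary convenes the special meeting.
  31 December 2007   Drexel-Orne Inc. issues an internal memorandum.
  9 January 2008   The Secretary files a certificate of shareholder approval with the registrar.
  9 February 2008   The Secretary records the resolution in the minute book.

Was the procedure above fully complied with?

(1) due by 19 August 2007 + 62 days = 20 October 2007; done 21 August 2007 — timely.
(2) the permitted window runs from 21 August 2007 + 12 = 2 September 2007 to 21 August 2007 + 42 = 2 October 2007; 21 September 2007 falls inside that range.
(3) due by 17 October 2007 + 25 days = 11 November 2007; 19 October 2007 is within that limit.
(4) permitted from 19 October 2007 + 23 days = 11 November 2007 onward; done 23 November 2007, after the minimum wait.
(5) the permitted window runs from 23 November 2007 + 21 = 14 December 2007 to 23 November 2007 + 66 = 28 January 2008; done 19 December 2007 — within the window.
(6) the permitted window runs from 19 December 2007 + 17 = 5 January 2008 to 19 December 2007 + 37 = 25 January 2008; 9 January 2008 falls inside that range.
(7) permitted from 9 January 2008 + 30 days = 8 February 2008 onward; done 9 February 2008, after the minimum wait.

Yes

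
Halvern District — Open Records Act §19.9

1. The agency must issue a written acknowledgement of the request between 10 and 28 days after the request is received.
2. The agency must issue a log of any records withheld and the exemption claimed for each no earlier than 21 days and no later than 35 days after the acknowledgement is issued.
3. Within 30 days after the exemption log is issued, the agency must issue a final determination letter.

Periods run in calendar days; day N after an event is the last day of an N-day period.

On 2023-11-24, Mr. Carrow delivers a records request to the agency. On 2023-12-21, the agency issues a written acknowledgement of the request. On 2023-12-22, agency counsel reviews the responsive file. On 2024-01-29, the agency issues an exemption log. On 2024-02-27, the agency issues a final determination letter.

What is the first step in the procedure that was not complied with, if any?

Step 2

Step 1 — 10 and 28 days from 2023-11-24 (when the request is received) are 2023-12-04 and 2023-12-22 respectively; done 2023-12-21, which is between those dates.
Step 2 — 21 and 35 days from 2023-12-21 (when the acknowledgement is issued) are 2024-01-11 and 2024-01-25 respectively; done 2024-01-29 — 4 days after the window closed.
No need to go further; step 2 was not satisfied.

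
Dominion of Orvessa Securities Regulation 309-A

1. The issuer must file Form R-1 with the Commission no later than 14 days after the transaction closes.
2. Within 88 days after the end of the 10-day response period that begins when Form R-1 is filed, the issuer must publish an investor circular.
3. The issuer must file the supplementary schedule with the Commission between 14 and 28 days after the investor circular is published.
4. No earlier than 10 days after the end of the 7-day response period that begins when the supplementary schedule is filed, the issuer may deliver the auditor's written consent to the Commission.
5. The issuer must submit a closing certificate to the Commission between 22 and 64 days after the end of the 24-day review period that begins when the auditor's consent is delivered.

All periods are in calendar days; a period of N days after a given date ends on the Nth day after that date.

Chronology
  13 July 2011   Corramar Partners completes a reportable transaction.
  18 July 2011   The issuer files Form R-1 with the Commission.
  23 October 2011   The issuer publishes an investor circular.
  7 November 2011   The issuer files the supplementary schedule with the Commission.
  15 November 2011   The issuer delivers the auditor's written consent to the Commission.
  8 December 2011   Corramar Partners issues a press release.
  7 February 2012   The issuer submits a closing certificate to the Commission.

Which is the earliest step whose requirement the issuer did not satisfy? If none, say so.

Step 4

(1) due by 13 July 2011 + 14 days = 27 July 2011; completed 18 July 2011, before the deadline.
(2) due by 28 July 2011 + 88 days = 24 October 2011; 23 October 2011 is within that limit.
(3) the permitted window runs from 23 October 2011 + 14 = 6 November 2011 to 23 October 2011 + 28 = 20 November 2011; 7 November 2011 falls inside that range.
(4) permitted from 14 November 2011 + 10 days = 24 November 2011 onward; done 15 November 2011 — 9 days too early.
That is the first point of non-compliance.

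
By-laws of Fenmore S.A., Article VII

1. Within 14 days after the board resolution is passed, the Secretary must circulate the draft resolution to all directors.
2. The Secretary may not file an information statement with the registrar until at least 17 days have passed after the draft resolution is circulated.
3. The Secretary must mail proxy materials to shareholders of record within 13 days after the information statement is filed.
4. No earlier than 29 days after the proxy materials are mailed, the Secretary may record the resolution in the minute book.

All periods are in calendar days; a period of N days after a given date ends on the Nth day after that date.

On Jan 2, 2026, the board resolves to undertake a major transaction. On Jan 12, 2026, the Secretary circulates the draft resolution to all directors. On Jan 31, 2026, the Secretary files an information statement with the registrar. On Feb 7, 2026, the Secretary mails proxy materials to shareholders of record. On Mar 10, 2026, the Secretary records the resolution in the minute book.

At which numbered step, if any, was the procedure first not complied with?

None — every step was satisfied

Step 1 — counting 14 days from Jan 2, 2026 (when the board resolution is passed) gives a deadline of Jan 16, 2026; Jan 12, 2026 is within that limit.
Step 2 — must wait 17 days from Jan 12, 2026 (when the draft resolution is circulated), so not before Jan 29, 2026; done Jan 31, 2026, after the minimum wait.
Step 3 — counting 13 days from Jan 31, 2026 (when the information statement is filed) gives a deadline of Feb 13, 2026; completed Feb 7, 2026, before the deadline.
Step 4 — must wait 29 days from Feb 7, 2026 (when the proxy materials are mailed), so not before Mar 8, 2026; done Mar 10, 2026 — permitted.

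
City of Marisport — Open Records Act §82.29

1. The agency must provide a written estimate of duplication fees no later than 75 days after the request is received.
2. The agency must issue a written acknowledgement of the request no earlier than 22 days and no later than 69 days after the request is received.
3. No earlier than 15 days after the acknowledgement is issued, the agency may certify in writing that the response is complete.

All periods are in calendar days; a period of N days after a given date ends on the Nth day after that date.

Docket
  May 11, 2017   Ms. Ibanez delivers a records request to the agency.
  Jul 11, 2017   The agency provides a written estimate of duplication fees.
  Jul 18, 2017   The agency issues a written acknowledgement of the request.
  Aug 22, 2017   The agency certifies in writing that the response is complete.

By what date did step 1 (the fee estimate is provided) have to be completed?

Jul 25, 2017

Step 1 runs from May 11, 2017, when the request is received. 75 days after May 11, 2017 is Jul 25, 2017.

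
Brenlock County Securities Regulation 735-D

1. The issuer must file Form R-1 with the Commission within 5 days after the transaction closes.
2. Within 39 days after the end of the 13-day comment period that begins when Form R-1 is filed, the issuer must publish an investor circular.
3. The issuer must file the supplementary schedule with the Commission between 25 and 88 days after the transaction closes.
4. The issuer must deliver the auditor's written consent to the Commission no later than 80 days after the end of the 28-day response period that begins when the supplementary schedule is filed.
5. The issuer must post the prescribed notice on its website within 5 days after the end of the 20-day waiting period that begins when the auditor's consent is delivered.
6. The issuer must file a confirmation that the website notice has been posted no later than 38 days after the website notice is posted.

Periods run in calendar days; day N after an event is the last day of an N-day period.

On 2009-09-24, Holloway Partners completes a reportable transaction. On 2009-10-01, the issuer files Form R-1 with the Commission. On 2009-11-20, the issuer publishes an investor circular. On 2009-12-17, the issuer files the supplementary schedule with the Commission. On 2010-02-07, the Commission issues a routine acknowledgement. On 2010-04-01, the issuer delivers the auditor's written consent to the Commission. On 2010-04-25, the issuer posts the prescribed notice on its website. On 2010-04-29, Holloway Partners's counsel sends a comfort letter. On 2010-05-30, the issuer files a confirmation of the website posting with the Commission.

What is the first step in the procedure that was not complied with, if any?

Step 1

Step 1 — counting 5 days from 2009-09-24 (when the transaction closes) gives a deadline of 2009-09-29; 2009-10-01 misses that deadline by 2 days.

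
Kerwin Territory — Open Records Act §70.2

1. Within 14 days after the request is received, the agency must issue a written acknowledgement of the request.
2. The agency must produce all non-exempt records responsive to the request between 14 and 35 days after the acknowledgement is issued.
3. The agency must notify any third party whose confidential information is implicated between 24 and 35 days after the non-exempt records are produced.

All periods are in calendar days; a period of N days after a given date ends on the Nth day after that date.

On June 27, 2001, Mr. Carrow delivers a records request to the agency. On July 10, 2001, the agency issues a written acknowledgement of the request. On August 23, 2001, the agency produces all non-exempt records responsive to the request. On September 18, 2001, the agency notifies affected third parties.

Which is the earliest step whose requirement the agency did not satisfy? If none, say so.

Step 2

Step 1 — counting 14 days from June 27, 2001 (when the request is received) gives a deadline of July 11, 2001; July 10, 2001 is within that limit.
Step 2 — 14 and 35 days from July 10, 2001 (when the acknowledgement is issued) are July 24, 2001 and August 14, 2001 respectively; August 23, 2001 is 9 days past the end of the window.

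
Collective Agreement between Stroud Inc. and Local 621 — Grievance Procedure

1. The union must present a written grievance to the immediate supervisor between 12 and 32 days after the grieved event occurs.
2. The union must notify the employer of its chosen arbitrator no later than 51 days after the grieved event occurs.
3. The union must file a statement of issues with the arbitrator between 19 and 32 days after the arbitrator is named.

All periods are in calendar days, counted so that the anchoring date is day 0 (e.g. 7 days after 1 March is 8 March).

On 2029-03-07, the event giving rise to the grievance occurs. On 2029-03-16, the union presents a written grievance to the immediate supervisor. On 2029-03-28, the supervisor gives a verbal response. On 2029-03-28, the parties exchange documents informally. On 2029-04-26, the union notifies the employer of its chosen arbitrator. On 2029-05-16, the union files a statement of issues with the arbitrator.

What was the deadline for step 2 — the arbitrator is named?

2029-04-27

Step 2 runs from 2029-03-07, when the grieved event occurs. 51 days after 2029-03-07 is 2029-04-27.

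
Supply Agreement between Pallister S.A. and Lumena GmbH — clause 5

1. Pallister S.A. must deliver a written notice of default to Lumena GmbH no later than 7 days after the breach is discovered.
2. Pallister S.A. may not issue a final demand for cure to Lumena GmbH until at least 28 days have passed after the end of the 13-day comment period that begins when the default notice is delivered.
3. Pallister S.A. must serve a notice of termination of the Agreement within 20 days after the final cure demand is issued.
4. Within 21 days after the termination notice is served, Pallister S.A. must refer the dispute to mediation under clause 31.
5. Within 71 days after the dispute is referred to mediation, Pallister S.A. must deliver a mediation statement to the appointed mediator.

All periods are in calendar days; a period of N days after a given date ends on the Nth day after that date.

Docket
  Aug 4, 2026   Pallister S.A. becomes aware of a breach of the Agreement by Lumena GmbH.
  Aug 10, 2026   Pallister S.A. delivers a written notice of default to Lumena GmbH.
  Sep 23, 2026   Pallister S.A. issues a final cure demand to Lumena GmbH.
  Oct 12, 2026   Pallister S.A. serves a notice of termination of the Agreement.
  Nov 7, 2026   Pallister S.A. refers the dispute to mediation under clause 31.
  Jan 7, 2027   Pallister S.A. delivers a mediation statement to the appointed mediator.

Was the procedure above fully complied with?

No

Step 1: 7 days after Aug 4, 2026 (when the breach is discovered) is Aug 11, 2026; Aug 10, 2026 is within that limit.
Step 2: the earliest permitted date is 28 days after Aug 23, 2026 (end of the 13-day comment period, which began when the default notice is delivered on Aug 10, 2026), i.e. Sep 20, 2026; done Sep 23, 2026, after the minimum wait.
Step 3: 20 days after Sep 23, 2026 (when the final cure demand is issued) is Oct 13, 2026; completed Oct 12, 2026, before the deadline.
Step 4: 21 days after Oct 12, 2026 (when the termination notice is served) is Nov 2, 2026; not done until Nov 7, 2026, 5 days after the deadline.
The procedure was therefore not followed at step 4.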